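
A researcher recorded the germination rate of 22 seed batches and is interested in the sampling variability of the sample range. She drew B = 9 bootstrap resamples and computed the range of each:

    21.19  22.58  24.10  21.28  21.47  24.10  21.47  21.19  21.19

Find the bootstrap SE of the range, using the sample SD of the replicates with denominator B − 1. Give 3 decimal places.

Bootstrap SE is the standard deviation of the 9 replicate ranges.
Mean of replicates: (21.19 + 22.58 + 24.10 + 21.28 + 21.47 + 24.10 + 21.47 + 21.19 + 21.19) / 9 = 198.5700 / 9 = 22.0633
Sum of squared deviations: (−0.8733)² + (+0.5167)² + (+2.0367)² + (−0.7833)² + (−0.5933)² + (+2.0367)² + (−0.5933)² + (−0.8733)² + (−0.8733)² = 12.1688
Variance = 12.1688 / 8 = 1.5211
SE* = √1.5211

SE* = 1.233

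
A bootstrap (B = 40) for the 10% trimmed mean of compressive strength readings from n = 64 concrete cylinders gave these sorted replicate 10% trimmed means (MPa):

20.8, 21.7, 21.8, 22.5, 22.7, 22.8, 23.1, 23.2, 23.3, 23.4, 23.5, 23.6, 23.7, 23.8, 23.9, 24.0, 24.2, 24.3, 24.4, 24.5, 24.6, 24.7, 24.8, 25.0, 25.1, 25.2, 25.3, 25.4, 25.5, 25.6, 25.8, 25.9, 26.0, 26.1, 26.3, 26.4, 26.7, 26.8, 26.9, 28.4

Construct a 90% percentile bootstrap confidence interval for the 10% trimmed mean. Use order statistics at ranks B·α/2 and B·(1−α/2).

α = 0.10; lower rank = 40 × 0.050 = 2; upper rank = 40 × 0.950 = 38.
The 2nd smallest replicate is 21.7; the 38th is 26.8.

(21.7, 26.8)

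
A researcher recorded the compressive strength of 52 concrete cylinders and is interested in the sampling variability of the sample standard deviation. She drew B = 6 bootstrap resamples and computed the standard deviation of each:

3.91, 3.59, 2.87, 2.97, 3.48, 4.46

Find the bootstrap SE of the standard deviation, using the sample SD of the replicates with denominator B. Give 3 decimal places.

SE* = 0.542

Bootstrap SE is the standard deviation of the 6 replicate standard deviations.
Mean of replicates: (3.91 + 3.59 + 2.87 + 2.97 + 3.48 + 4.46) / 6 = 21.2800 / 6 = 3.5467
Sum of squared deviations: (+0.3633)² + (+0.0433)² + (−0.6767)² + (−0.5767)² + (−0.0667)² + (+0.9133)² = 1.7629
Variance = 1.7629 / 6 = 0.2938
SE* = √0.2938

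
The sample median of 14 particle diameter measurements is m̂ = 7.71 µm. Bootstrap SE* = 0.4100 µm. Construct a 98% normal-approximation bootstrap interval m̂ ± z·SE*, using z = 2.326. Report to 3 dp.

Margin = 2.326 × 0.4100 = 0.9537
Interval: 7.71 ± 0.9537

(6.756, 8.664)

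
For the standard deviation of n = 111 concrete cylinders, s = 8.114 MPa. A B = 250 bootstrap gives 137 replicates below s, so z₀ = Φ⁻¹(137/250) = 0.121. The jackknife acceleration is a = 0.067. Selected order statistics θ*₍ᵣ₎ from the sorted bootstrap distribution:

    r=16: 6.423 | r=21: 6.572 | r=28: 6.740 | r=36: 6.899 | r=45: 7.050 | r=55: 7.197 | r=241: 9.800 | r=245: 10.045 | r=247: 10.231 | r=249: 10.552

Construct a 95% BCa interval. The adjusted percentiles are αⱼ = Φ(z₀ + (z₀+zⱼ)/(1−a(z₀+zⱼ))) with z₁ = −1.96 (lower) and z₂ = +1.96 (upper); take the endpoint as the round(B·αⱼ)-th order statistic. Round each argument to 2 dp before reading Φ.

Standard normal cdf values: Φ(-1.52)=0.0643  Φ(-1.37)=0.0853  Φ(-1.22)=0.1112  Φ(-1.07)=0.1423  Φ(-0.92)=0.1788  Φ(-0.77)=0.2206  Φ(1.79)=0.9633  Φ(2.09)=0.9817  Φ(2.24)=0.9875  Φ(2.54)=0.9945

(6.423, 10.552)

Lower: z₀ + z₁ = 0.121 + (-1.960) = -1.839; 1 − a(z₀+z₁) = 1 − (0.067)(-1.839) = 1.1232; argument = 0.121 + (-1.839)/1.1232 = -1.5163 → -1.52.
α₁ = Φ(-1.52) = 0.0643; rank = round(250 × 0.0643) = 16; θ*₍16₎ = 6.423.
Upper: z₀ + z₂ = 2.081; 1 − a(z₀+z₂) = 0.8606; argument = 2.5392 → 2.54; α₂ = 0.9945; rank = 249; θ*₍249₎ = 10.552.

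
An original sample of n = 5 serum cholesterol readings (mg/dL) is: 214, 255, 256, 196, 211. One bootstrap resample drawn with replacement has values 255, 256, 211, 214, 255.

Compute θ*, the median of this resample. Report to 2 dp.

θ* = 255.00

Sorted: 211, 214, 255, 255, 256
Median = middle value = 255.00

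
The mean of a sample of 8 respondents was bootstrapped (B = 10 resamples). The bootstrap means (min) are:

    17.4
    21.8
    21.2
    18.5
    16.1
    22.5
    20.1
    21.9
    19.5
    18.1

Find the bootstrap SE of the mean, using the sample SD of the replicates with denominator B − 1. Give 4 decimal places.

Bootstrap SE is the standard deviation of the 10 replicate means.
Mean of replicates: (17.4 + 21.8 + 21.2 + 18.5 + 16.1 + 22.5 + 20.1 + 21.9 + 19.5 + 18.1) / 10 = 197.10000 / 10 = 19.71000
Sum of squared deviations: (−2.31000)² + (+2.09000)² + (+1.49000)² + (−1.21000)² + (−3.61000)² + (+2.79000)² + (+0.39000)² + (+2.19000)² + (−0.21000)² + (−1.61000)² = 41.78900
Variance = 41.78900 / 9 = 4.64322
SE* = √4.64322

SE* = 2.1548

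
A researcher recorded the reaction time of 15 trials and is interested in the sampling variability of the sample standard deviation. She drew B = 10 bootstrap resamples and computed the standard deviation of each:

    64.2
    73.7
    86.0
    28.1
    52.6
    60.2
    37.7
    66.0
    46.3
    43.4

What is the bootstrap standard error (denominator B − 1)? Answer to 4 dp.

Bootstrap SE is the standard deviation of the 10 replicate standard deviations.
Mean of replicates: (64.2 + 73.7 + 86.0 + 28.1 + 52.6 + 60.2 + 37.7 + 66.0 + 46.3 + 43.4) / 10 = 558.20000 / 10 = 55.82000
Sum of squared deviations: (+8.38000)² + (+17.88000)² + (+30.18000)² + (−27.72000)² + (−3.22000)² + (+4.38000)² + (−18.12000)² + (+10.18000)² + (−9.52000)² + (−12.42000)² = 2775.55600
Variance = 2775.55600 / 9 = 308.39511
SE* = √308.39511

SE* = 17.5612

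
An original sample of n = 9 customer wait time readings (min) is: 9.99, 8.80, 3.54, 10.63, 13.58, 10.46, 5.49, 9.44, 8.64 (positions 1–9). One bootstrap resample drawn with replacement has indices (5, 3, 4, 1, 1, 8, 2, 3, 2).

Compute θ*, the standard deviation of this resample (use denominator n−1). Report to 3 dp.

Resample values: 13.58, 3.54, 10.63, 9.99, 9.99, 9.44, 8.80, 3.54, 8.80.
Mean = 8.7011; sum of squared deviations = 84.6863
s² = 84.6863 / 8 = 10.5858
s = √10.5858 = 3.254

θ* = 3.254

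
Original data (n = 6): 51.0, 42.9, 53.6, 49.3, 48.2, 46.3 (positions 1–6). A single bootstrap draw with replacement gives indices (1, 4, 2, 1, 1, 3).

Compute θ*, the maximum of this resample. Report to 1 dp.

Resample values: 51.0, 49.3, 42.9, 51.0, 51.0, 53.6.
Maximum = 53.6

θ* = 53.6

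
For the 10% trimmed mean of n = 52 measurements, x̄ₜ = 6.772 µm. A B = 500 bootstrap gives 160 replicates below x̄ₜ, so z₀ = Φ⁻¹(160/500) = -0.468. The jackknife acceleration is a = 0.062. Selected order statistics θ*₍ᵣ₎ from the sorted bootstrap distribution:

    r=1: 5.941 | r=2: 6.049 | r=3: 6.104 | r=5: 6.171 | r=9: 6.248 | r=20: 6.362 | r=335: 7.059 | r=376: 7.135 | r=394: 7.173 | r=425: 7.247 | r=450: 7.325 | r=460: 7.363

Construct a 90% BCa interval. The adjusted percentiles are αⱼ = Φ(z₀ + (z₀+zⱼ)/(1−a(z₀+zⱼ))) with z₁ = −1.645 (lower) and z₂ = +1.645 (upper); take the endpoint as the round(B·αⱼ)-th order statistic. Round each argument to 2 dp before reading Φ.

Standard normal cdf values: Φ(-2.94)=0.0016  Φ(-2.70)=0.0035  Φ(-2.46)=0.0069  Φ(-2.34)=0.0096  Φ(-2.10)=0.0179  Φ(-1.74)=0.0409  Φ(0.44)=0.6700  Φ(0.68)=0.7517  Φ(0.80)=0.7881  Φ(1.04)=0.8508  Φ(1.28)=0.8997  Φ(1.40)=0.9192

Lower: z₀ + z₁ = -0.468 + (-1.645) = -2.113; 1 − a(z₀+z₁) = 1 − (0.062)(-2.113) = 1.1310; argument = -0.468 + (-2.113)/1.1310 = -2.3362 → -2.34.
α₁ = Φ(-2.34) = 0.0096; rank = round(500 × 0.0096) = 5; θ*₍5₎ = 6.171.
Upper: z₀ + z₂ = 1.177; 1 − a(z₀+z₂) = 0.9270; argument = 0.8017 → 0.80; α₂ = 0.7881; rank = 394; θ*₍394₎ = 7.173.

(6.171, 7.173)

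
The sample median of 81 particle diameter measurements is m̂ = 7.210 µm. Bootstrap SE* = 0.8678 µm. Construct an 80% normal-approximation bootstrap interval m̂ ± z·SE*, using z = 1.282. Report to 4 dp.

Margin = 1.282 × 0.8678 = 1.11252
Interval: 7.210 ± 1.11252

(6.0975, 8.3225)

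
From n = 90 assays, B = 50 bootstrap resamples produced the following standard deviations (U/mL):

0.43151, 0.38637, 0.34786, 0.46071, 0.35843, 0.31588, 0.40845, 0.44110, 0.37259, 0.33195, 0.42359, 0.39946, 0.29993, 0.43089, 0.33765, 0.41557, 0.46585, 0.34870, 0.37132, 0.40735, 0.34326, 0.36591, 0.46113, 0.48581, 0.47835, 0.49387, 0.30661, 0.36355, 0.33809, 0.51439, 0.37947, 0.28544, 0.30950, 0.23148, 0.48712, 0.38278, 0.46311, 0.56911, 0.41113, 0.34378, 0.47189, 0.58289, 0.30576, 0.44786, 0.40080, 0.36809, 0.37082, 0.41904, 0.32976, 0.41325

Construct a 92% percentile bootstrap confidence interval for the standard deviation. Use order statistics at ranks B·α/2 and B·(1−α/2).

Sorted replicates: 0.23148, 0.28544, 0.29993, 0.30576, 0.30661, 0.30950, 0.31588, 0.32976, 0.33195, 0.33765, 0.33809, 0.34326, 0.34378, 0.34786, 0.34870, 0.35843, 0.36355, 0.36591, 0.36809, 0.37082, 0.37132, 0.37259, 0.37947, 0.38278, 0.38637, 0.39946, 0.40080, 0.40735, 0.40845, 0.41113, 0.41325, 0.41557, 0.41904, 0.42359, 0.43089, 0.43151, 0.44110, 0.44786, 0.46071, 0.46113, 0.46311, 0.46585, 0.47189, 0.47835, 0.48581, 0.48712, 0.49387, 0.51439, 0.56911, 0.58289
α = 0.08; lower rank = 50 × 0.040 = 2; upper rank = 50 × 0.960 = 48.
The 2nd smallest replicate is 0.28544; the 48th is 0.51439.

(0.28544, 0.51439)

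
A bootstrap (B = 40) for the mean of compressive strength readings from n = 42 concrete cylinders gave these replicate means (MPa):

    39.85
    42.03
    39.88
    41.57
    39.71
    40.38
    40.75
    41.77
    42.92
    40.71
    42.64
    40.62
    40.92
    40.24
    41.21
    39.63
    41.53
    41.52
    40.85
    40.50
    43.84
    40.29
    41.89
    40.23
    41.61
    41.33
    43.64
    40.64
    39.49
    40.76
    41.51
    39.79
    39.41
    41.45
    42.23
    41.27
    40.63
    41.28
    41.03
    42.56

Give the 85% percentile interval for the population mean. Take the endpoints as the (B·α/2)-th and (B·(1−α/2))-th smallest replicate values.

Sorted replicates: 39.41, 39.49, 39.63, 39.71, 39.79, 39.85, 39.88, 40.23, 40.24, 40.29, 40.38, 40.50, 40.62, 40.63, 40.64, 40.71, 40.75, 40.76, 40.85, 40.92, 41.03, 41.21, 41.27, 41.28, 41.33, 41.45, 41.51, 41.52, 41.53, 41.57, 41.61, 41.77, 41.89, 42.03, 42.23, 42.56, 42.64, 42.92, 43.64, 43.84
α = 0.15; lower rank = 40 × 0.075 = 3; upper rank = 40 × 0.925 = 37.
The 3rd smallest replicate is 39.63; the 37th is 42.64.

(39.63, 42.64)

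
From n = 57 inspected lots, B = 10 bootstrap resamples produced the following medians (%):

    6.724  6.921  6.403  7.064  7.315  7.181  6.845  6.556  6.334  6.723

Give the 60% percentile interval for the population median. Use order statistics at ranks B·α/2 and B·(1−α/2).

Sorted replicates: 6.334, 6.403, 6.556, 6.723, 6.724, 6.845, 6.921, 7.064, 7.181, 7.315
α = 0.40; lower rank = 10 × 0.200 = 2; upper rank = 10 × 0.800 = 8.
The 2nd smallest replicate is 6.403; the 8th is 7.064.

(6.403, 7.064)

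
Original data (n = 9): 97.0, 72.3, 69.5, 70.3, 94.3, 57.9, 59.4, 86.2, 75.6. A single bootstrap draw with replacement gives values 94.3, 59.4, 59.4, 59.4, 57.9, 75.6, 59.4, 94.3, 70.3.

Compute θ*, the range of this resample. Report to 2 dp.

Range = 94.3 − 57.9 = 36.40

θ* = 36.40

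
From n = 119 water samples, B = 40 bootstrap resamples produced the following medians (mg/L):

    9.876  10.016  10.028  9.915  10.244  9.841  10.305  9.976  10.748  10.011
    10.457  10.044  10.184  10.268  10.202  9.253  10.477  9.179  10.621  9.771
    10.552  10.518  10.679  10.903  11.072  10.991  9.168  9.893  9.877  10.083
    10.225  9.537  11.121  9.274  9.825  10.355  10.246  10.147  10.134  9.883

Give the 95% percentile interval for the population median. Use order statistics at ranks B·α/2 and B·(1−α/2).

(9.168, 11.072)

Sorted replicates: 9.168, 9.179, 9.253, 9.274, 9.537, 9.771, 9.825, 9.841, 9.876, 9.877, 9.883, 9.893, 9.915, 9.976, 10.011, 10.016, 10.028, 10.044, 10.083, 10.134, 10.147, 10.184, 10.202, 10.225, 10.244, 10.246, 10.268, 10.305, 10.355, 10.457, 10.477, 10.518, 10.552, 10.621, 10.679, 10.748, 10.903, 10.991, 11.072, 11.121
α = 0.05; lower rank = 40 × 0.025 = 1; upper rank = 40 × 0.975 = 39.
The 1st smallest replicate is 9.168; the 39th is 11.072.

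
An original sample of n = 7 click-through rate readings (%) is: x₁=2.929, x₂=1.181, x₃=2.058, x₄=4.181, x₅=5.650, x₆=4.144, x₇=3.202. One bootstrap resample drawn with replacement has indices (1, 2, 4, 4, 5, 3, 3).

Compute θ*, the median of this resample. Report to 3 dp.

Resample values: 2.929, 1.181, 4.181, 4.181, 5.650, 2.058, 2.058.
Sorted: 1.181, 2.058, 2.058, 2.929, 4.181, 4.181, 5.650
Median = middle value = 2.929

θ* = 2.929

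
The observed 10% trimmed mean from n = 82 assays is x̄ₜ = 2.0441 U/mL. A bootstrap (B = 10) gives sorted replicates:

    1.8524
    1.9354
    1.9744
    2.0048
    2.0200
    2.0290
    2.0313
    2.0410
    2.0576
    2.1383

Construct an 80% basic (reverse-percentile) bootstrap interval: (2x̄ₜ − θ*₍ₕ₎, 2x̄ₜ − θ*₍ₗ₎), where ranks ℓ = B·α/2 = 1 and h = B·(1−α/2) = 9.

(2.0306, 2.2358)

Percentile endpoints at ranks 1 and 9: θ*₍1₎ = 1.8524, θ*₍9₎ = 2.0576.
Basic interval reflects these around x̄ₜ:
  lower = 2 × 2.0441 − 2.0576 = 2.0306
  upper = 2 × 2.0441 − 1.8524 = 2.2358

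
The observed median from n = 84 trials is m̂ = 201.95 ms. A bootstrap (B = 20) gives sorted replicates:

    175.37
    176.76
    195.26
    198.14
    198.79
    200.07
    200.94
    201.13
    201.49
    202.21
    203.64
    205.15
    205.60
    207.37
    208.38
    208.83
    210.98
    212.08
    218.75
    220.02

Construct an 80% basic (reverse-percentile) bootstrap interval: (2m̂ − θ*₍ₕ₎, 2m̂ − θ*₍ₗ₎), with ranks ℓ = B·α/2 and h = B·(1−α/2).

Percentile endpoints at ranks 2 and 18: θ*₍2₎ = 176.76, θ*₍18₎ = 212.08.
Basic interval reflects these around m̂:
  lower = 2 × 201.95 − 212.08 = 191.82
  upper = 2 × 201.95 − 176.76 = 227.14

(191.82, 227.14)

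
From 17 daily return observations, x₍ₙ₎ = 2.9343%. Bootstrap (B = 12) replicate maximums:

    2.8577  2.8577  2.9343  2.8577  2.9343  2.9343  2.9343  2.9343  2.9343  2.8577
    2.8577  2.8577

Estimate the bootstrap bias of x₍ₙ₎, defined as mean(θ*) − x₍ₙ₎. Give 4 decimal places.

mean(θ*) = (2.8577 + 2.8577 + 2.9343 + 2.8577 + 2.9343 + 2.9343 + 2.9343 + 2.9343 + 2.9343 + 2.8577 + 2.8577 + 2.8577) / 12 = 2.89600
bias = 2.89600 − 2.9343

bias = −0.0383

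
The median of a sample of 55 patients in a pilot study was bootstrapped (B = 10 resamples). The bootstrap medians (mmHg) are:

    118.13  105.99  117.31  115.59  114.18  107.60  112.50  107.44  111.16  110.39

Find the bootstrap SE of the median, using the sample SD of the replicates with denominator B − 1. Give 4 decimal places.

SE* = 4.2587

Bootstrap SE is the standard deviation of the 10 replicate medians.
Mean of replicates: (118.13 + 105.99 + 117.31 + 115.59 + 114.18 + 107.60 + 112.50 + 107.44 + 111.16 + 110.39) / 10 = 1120.29000 / 10 = 112.02900
Sum of squared deviations: (+6.10100)² + (−6.03900)² + (+5.28100)² + (+3.56100)² + (+2.15100)² + (−4.42900)² + (+0.47100)² + (−4.58900)² + (−0.86900)² + (−1.63900)² = 163.22649
Variance = 163.22649 / 9 = 18.13628
SE* = √18.13628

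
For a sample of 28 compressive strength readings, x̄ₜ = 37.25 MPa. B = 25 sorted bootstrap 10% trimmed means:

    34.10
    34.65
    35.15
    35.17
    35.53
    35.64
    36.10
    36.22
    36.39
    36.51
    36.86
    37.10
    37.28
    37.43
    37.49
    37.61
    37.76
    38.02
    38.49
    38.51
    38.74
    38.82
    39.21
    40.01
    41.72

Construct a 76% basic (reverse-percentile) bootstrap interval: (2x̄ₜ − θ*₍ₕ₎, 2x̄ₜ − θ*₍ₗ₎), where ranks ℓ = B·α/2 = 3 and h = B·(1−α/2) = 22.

(35.68, 39.35)

Percentile endpoints at ranks 3 and 22: θ*₍3₎ = 35.15, θ*₍22₎ = 38.82.
Basic interval reflects these around x̄ₜ:
  lower = 2 × 37.25 − 38.82 = 35.68
  upper = 2 × 37.25 − 35.15 = 39.35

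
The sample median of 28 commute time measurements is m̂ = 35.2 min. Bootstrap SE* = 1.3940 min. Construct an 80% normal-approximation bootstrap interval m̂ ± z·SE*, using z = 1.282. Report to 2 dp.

(33.41, 36.99)

Margin = 1.282 × 1.3940 = 1.787
Interval: 35.2 ± 1.787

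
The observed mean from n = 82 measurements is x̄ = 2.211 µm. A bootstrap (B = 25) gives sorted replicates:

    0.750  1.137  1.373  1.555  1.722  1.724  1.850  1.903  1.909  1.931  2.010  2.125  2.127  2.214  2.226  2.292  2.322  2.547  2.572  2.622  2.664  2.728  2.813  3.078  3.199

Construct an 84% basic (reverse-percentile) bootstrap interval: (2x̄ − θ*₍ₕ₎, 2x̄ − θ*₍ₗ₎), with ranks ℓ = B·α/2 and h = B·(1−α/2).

Percentile endpoints at ranks 2 and 23: θ*₍2₎ = 1.137, θ*₍23₎ = 2.813.
Basic interval reflects these around x̄:
  lower = 2 × 2.211 − 2.813 = 1.609
  upper = 2 × 2.211 − 1.137 = 3.285

(1.609, 3.285)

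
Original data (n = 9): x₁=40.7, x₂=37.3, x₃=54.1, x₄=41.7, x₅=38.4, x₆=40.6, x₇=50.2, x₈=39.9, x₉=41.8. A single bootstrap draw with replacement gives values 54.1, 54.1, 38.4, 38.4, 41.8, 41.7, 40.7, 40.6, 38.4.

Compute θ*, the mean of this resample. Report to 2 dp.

θ* = 43.13

Mean = (54.1 + 54.1 + 38.4 + 38.4 + 41.8 + 41.7 + 40.7 + 40.6 + 38.4) / 9 = 388.20 / 9 = 43.13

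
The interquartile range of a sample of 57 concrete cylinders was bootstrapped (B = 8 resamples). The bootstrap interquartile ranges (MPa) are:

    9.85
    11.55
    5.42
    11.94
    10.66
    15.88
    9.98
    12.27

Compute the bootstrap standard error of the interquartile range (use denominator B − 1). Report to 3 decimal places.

SE* = 2.933

Bootstrap SE is the standard deviation of the 8 replicate interquartile ranges.
Mean of replicates: (9.85 + 11.55 + 5.42 + 11.94 + 10.66 + 15.88 + 9.98 + 12.27) / 8 = 87.5500 / 8 = 10.9437
Sum of squared deviations: (−1.0938)² + (+0.6063)² + (−5.5237)² + (+0.9962)² + (−0.2837)² + (+4.9363)² + (−0.9637)² + (+1.3262)² = 60.2030
Variance = 60.2030 / 7 = 8.6004
SE* = √8.6004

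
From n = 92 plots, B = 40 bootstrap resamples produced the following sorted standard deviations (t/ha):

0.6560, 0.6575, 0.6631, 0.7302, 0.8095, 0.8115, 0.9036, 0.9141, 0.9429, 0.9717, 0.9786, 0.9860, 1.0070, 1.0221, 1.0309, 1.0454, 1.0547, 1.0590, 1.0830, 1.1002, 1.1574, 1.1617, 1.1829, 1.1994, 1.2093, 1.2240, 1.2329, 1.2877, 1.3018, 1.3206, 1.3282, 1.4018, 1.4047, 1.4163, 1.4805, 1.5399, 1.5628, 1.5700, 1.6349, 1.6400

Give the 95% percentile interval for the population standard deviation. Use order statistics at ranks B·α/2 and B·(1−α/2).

(0.6560, 1.6349)

α = 0.05; lower rank = 40 × 0.025 = 1; upper rank = 40 × 0.975 = 39.
The 1st smallest replicate is 0.6560; the 39th is 1.6349.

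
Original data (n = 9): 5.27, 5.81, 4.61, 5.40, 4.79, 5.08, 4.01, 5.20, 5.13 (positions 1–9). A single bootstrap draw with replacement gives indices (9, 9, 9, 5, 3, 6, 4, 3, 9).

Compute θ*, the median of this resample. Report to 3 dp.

Resample values: 5.13, 5.13, 5.13, 4.79, 4.61, 5.08, 5.40, 4.61, 5.13.
Sorted: 4.61, 4.61, 4.79, 5.08, 5.13, 5.13, 5.13, 5.13, 5.40
Median = middle value = 5.130

θ* = 5.130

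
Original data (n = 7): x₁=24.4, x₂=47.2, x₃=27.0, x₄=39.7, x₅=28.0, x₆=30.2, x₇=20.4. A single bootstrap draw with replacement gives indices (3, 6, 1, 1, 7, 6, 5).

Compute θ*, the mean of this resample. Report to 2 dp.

Resample values: 27.0, 30.2, 24.4, 24.4, 20.4, 30.2, 28.0.
Mean = (27.0 + 30.2 + 24.4 + 24.4 + 20.4 + 30.2 + 28.0) / 7 = 184.60 / 7 = 26.37

θ* = 26.37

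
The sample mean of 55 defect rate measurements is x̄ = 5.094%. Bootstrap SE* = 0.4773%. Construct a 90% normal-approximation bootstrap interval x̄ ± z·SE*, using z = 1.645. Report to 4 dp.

Margin = 1.645 × 0.4773 = 0.78516
Interval: 5.094 ± 0.78516

(4.3088, 5.8792)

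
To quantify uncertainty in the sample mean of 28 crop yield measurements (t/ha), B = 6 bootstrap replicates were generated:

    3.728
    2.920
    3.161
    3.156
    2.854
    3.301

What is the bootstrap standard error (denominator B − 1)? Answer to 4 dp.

SE* = 0.3129

Bootstrap SE is the standard deviation of the 6 replicate means.
Mean of replicates: (3.728 + 2.920 + 3.161 + 3.156 + 2.854 + 3.301) / 6 = 19.12000 / 6 = 3.18667
Sum of squared deviations: (+0.54133)² + (−0.26667)² + (−0.02567)² + (−0.03067)² + (−0.33267)² + (+0.11433)² = 0.48949
Variance = 0.48949 / 5 = 0.09790
SE* = √0.09790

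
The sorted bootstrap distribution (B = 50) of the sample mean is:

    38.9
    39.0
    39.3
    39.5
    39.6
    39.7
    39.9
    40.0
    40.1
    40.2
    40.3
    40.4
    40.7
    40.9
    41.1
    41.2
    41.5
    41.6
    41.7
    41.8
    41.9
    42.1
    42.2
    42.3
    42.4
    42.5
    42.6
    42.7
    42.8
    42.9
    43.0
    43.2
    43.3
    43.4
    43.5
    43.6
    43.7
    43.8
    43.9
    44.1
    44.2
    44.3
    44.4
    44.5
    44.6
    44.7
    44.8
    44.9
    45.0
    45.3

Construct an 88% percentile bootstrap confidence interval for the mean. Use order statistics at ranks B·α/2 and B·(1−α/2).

α = 0.12; lower rank = 50 × 0.060 = 3; upper rank = 50 × 0.940 = 47.
The 3rd smallest replicate is 39.3; the 47th is 44.8.

(39.3, 44.8)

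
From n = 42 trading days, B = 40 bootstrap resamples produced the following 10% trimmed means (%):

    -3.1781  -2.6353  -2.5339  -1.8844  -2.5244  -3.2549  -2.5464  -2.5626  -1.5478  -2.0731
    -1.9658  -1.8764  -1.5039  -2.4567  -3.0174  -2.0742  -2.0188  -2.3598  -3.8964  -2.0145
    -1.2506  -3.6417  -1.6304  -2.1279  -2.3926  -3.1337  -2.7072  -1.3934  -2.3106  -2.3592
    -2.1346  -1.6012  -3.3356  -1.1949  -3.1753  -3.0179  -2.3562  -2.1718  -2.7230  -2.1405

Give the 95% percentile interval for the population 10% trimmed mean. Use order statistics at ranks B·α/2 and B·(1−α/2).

Sorted replicates: -3.8964, -3.6417, -3.3356, -3.2549, -3.1781, -3.1753, -3.1337, -3.0179, -3.0174, -2.7230, -2.7072, -2.6353, -2.5626, -2.5464, -2.5339, -2.5244, -2.4567, -2.3926, -2.3598, -2.3592, -2.3562, -2.3106, -2.1718, -2.1405, -2.1346, -2.1279, -2.0742, -2.0731, -2.0188, -2.0145, -1.9658, -1.8844, -1.8764, -1.6304, -1.6012, -1.5478, -1.5039, -1.3934, -1.2506, -1.1949
α = 0.05; lower rank = 40 × 0.025 = 1; upper rank = 40 × 0.975 = 39.
The 1st smallest replicate is -3.8964; the 39th is -1.2506.

(-3.8964, -1.2506)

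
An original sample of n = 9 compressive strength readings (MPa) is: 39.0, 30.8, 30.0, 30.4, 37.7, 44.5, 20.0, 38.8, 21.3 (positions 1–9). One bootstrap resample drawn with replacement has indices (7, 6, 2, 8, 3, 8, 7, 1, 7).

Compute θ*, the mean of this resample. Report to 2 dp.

θ* = 31.32

Resample values: 20.0, 44.5, 30.8, 38.8, 30.0, 38.8, 20.0, 39.0, 20.0.
Mean = (20.0 + 44.5 + 30.8 + 38.8 + 30.0 + 38.8 + 20.0 + 39.0 + 20.0) / 9 = 281.90 / 9 = 31.32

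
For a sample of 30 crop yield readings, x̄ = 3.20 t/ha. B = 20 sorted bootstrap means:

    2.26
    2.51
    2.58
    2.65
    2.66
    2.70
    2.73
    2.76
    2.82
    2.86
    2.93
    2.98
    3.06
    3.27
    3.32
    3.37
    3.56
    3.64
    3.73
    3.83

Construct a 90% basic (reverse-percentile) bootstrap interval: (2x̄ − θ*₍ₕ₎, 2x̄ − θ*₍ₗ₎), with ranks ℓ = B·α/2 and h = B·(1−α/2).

(2.67, 4.14)

Percentile endpoints at ranks 1 and 19: θ*₍1₎ = 2.26, θ*₍19₎ = 3.73.
Basic interval reflects these around x̄:
  lower = 2 × 3.20 − 3.73 = 2.67
  upper = 2 × 3.20 − 2.26 = 4.14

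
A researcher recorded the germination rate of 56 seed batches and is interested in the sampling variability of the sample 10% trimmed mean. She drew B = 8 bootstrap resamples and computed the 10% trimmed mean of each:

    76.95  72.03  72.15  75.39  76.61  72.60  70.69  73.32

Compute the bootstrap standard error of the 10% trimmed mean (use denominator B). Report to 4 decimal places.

SE* = 2.1648

Bootstrap SE is the standard deviation of the 8 replicate 10% trimmed means.
Mean of replicates: (76.95 + 72.03 + 72.15 + 75.39 + 76.61 + 72.60 + 70.69 + 73.32) / 8 = 589.74000 / 8 = 73.71750
Sum of squared deviations: (+3.23250)² + (−1.68750)² + (−1.56750)² + (+1.67250)² + (+2.89250)² + (−1.11750)² + (−3.02750)² + (−0.39750)² = 37.49015
Variance = 37.49015 / 8 = 4.68627
SE* = √4.68627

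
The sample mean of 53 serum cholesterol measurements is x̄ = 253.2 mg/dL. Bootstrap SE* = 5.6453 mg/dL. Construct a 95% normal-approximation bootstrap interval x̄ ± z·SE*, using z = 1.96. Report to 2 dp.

(242.14, 264.26)

Margin = 1.96 × 5.6453 = 11.065
Interval: 253.2 ± 11.065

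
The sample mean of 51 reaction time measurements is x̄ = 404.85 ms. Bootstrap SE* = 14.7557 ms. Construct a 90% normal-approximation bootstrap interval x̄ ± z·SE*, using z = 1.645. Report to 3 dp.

Margin = 1.645 × 14.7557 = 24.2731
Interval: 404.85 ± 24.2731

(380.577, 429.123)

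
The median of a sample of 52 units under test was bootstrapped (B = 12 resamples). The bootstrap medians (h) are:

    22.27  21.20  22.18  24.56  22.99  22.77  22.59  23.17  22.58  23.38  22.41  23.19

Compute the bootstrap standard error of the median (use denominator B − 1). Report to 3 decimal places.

SE* = 0.810

Bootstrap SE is the standard deviation of the 12 replicate medians.
Mean of replicates: (22.27 + 21.20 + 22.18 + 24.56 + 22.99 + 22.77 + 22.59 + 23.17 + 22.58 + 23.38 + 22.41 + 23.19) / 12 = 273.2900 / 12 = 22.7742
Sum of squared deviations: (−0.5042)² + (−1.5742)² + (−0.5942)² + (+1.7858)² + (+0.2158)² + (−0.0042)² + (−0.1842)² + (+0.3958)² + (−0.1942)² + (+0.6058)² + (−0.3642)² + (+0.4158)² = 7.2219
Variance = 7.2219 / 11 = 0.6565
SE* = √0.6565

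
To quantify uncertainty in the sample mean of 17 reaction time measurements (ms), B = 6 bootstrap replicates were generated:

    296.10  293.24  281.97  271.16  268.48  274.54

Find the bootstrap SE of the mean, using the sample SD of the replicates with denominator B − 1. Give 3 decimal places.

Bootstrap SE is the standard deviation of the 6 replicate means.
Mean of replicates: (296.10 + 293.24 + 281.97 + 271.16 + 268.48 + 274.54) / 6 = 1685.4900 / 6 = 280.9150
Sum of squared deviations: (+15.1850)² + (+12.3250)² + (+1.0550)² + (−9.7550)² + (−12.4350)² + (−6.3750)² = 674.0327
Variance = 674.0327 / 5 = 134.8065
SE* = √134.8065

SE* = 11.611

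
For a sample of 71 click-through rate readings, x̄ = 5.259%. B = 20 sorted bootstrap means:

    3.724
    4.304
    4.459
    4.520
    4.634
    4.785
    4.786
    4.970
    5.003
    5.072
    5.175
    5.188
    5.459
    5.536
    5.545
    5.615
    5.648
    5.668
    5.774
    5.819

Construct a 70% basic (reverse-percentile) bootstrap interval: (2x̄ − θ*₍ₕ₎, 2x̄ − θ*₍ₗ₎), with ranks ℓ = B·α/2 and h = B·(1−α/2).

(4.870, 6.059)

Percentile endpoints at ranks 3 and 17: θ*₍3₎ = 4.459, θ*₍17₎ = 5.648.
Basic interval reflects these around x̄:
  lower = 2 × 5.259 − 5.648 = 4.870
  upper = 2 × 5.259 − 4.459 = 6.059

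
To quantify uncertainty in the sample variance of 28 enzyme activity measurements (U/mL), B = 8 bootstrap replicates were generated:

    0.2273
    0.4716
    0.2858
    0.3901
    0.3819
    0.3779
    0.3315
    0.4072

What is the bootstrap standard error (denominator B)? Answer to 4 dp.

Bootstrap SE is the standard deviation of the 8 replicate variances.
Mean of replicates: (0.2273 + 0.4716 + 0.2858 + 0.3901 + 0.3819 + 0.3779 + 0.3315 + 0.4072) / 8 = 2.87330 / 8 = 0.35916
Sum of squared deviations: (−0.13186)² + (+0.11244)² + (−0.07336)² + (+0.03094)² + (+0.02274)² + (+0.01874)² + (−0.02766)² + (+0.04804)² = 0.04031
Variance = 0.04031 / 8 = 0.00504
SE* = √0.00504

SE* = 0.0710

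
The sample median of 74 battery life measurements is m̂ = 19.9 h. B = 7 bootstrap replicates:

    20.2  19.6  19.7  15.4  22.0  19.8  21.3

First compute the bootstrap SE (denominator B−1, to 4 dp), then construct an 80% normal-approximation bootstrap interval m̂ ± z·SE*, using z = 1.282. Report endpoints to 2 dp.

Mean of replicates = 19.7143; sum of squared deviations = 26.6086; SE* = √(26.6086/6) = 2.1059
Margin = 1.282 × 2.1059 = 2.700
Interval: 19.9 ± 2.700

(17.20, 22.60)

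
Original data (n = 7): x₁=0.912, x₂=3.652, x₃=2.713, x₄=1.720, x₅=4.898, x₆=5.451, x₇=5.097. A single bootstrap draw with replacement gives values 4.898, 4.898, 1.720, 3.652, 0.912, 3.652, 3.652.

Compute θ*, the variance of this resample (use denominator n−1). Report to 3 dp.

Mean = 3.3406; sum of squared deviations = 13.6663
s² = 13.6663 / 6 = 2.2777

θ* = 2.278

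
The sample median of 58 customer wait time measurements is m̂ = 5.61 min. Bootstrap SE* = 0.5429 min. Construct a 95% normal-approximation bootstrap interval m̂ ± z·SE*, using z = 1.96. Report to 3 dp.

(4.546, 6.674)

Margin = 1.96 × 0.5429 = 1.0641
Interval: 5.61 ± 1.0641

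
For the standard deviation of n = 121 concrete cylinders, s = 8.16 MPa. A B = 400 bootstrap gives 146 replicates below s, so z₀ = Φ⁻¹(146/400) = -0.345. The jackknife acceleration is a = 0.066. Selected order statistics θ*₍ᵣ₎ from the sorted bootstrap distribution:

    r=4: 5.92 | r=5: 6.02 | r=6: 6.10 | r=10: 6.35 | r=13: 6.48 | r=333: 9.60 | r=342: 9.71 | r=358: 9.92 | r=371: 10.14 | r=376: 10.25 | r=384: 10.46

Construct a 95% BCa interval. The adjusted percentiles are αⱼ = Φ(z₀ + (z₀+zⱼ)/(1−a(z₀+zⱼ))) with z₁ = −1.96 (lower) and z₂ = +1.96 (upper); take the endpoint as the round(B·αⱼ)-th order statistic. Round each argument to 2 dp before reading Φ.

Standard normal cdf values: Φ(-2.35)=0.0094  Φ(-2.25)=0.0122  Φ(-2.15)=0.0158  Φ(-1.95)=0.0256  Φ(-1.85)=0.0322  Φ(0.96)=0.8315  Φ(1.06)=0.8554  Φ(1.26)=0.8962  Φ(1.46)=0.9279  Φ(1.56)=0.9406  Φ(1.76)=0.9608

Lower: z₀ + z₁ = -0.345 + (-1.960) = -2.305; 1 − a(z₀+z₁) = 1 − (0.066)(-2.305) = 1.1521; argument = -0.345 + (-2.305)/1.1521 = -2.3456 → -2.35.
α₁ = Φ(-2.35) = 0.0094; rank = round(400 × 0.0094) = 4; θ*₍4₎ = 5.92.
Upper: z₀ + z₂ = 1.615; 1 − a(z₀+z₂) = 0.8934; argument = 1.4627 → 1.46; α₂ = 0.9279; rank = 371; θ*₍371₎ = 10.14.

(5.92, 10.14)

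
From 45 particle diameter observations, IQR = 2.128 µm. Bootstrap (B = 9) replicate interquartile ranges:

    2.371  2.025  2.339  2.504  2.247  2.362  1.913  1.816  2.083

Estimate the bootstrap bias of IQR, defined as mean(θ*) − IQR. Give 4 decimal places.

mean(θ*) = (2.371 + 2.025 + 2.339 + 2.504 + 2.247 + 2.362 + 1.913 + 1.816 + 2.083) / 9 = 2.18444
bias = 2.18444 − 2.128

bias = +0.0564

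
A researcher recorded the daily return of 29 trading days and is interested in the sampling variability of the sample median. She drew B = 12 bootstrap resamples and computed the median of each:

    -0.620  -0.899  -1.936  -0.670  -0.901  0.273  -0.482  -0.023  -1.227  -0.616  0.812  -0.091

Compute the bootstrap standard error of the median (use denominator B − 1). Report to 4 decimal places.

SE* = 0.7179

Bootstrap SE is the standard deviation of the 12 replicate medians.
Mean of replicates: ((-0.620) + (-0.899) + (-1.936) + (-0.670) + (-0.901) + 0.273 + (-0.482) + (-0.023) + (-1.227) + (-0.616) + 0.812 + (-0.091)) / 12 = -6.38000 / 12 = -0.53167
Sum of squared deviations: (−0.08833)² + (−0.36733)² + (−1.40433)² + (−0.13833)² + (−0.36933)² + (+0.80467)² + (+0.04967)² + (+0.50867)² + (−0.69533)² + (−0.08433)² + (+1.34367)² + (+0.44067)² = 5.66936
Variance = 5.66936 / 11 = 0.51540
SE* = √0.51540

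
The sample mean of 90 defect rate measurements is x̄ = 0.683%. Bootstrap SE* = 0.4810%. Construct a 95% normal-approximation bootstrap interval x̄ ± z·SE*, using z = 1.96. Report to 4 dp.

(-0.2598, 1.6258)

Margin = 1.96 × 0.4810 = 0.94276
Interval: 0.683 ± 0.94276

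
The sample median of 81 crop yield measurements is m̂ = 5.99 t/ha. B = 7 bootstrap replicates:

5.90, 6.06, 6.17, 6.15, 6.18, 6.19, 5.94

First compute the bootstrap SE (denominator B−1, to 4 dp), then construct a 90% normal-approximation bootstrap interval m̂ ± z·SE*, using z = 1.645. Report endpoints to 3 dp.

Mean of replicates = 6.0843; sum of squared deviations = 0.0874; SE* = √(0.0874/6) = 0.1207
Margin = 1.645 × 0.1207 = 0.1986
Interval: 5.99 ± 0.1986

(5.791, 6.189)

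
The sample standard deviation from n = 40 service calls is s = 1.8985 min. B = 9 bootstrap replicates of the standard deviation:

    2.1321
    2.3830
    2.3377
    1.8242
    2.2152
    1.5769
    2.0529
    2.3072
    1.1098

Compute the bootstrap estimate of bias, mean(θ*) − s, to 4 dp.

mean(θ*) = (2.1321 + 2.3830 + 2.3377 + 1.8242 + 2.2152 + 1.5769 + 2.0529 + 2.3072 + 1.1098) / 9 = 1.99322
bias = 1.99322 − 1.8985

bias = +0.0947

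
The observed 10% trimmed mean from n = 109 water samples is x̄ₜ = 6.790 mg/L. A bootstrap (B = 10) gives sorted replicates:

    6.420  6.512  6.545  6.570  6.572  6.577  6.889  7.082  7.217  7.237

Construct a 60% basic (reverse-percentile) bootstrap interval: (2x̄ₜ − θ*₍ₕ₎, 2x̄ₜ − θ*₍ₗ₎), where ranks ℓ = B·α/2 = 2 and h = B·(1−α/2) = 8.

Percentile endpoints at ranks 2 and 8: θ*₍2₎ = 6.512, θ*₍8₎ = 7.082.
Basic interval reflects these around x̄ₜ:
  lower = 2 × 6.790 − 7.082 = 6.498
  upper = 2 × 6.790 − 6.512 = 7.068

(6.498, 7.068)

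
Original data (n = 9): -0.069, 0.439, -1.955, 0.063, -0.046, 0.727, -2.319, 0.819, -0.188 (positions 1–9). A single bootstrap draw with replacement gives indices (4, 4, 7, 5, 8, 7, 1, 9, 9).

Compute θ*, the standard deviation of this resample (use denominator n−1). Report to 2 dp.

θ* = 1.09

Resample values: 0.063, 0.063, -2.319, -0.046, 0.819, -2.319, -0.069, -0.188, -0.188.
Mean = -0.4649; sum of squared deviations = 9.5667
s² = 9.5667 / 8 = 1.1958
s = √1.1958 = 1.09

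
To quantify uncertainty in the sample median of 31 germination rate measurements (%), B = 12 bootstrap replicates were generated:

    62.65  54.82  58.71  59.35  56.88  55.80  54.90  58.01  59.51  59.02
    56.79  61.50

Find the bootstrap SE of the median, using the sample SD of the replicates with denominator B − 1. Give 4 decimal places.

SE* = 2.4585

Bootstrap SE is the standard deviation of the 12 replicate medians.
Mean of replicates: (62.65 + 54.82 + 58.71 + 59.35 + 56.88 + 55.80 + 54.90 + 58.01 + 59.51 + 59.02 + 56.79 + 61.50) / 12 = 697.94000 / 12 = 58.16167
Sum of squared deviations: (+4.48833)² + (−3.34167)² + (+0.54833)² + (+1.18833)² + (−1.28167)² + (−2.36167)² + (−3.26167)² + (−0.15167)² + (+1.34833)² + (+0.85833)² + (−1.37167)² + (+3.33833)² = 66.48697
Variance = 66.48697 / 11 = 6.04427
SE* = √6.04427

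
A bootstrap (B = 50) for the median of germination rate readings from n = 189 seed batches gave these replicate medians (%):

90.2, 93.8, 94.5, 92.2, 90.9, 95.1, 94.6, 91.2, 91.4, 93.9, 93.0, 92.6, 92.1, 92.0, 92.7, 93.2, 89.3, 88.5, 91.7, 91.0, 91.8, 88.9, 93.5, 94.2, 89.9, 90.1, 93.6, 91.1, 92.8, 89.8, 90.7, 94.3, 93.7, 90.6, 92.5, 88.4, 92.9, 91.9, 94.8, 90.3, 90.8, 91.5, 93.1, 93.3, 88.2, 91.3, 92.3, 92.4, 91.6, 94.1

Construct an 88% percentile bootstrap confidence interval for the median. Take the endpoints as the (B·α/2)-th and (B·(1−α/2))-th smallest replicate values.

Sorted replicates: 88.2, 88.4, 88.5, 88.9, 89.3, 89.8, 89.9, 90.1, 90.2, 90.3, 90.6, 90.7, 90.8, 90.9, 91.0, 91.1, 91.2, 91.3, 91.4, 91.5, 91.6, 91.7, 91.8, 91.9, 92.0, 92.1, 92.2, 92.3, 92.4, 92.5, 92.6, 92.7, 92.8, 92.9, 93.0, 93.1, 93.2, 93.3, 93.5, 93.6, 93.7, 93.8, 93.9, 94.1, 94.2, 94.3, 94.5, 94.6, 94.8, 95.1
α = 0.12; lower rank = 50 × 0.060 = 3; upper rank = 50 × 0.940 = 47.
The 3rd smallest replicate is 88.5; the 47th is 94.5.

(88.5, 94.5)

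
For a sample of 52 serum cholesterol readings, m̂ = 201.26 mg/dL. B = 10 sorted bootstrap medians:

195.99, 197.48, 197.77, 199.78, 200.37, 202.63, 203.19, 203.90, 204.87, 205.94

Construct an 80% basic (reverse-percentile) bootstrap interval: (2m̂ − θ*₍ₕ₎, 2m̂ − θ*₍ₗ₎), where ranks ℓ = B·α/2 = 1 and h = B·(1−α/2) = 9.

Percentile endpoints at ranks 1 and 9: θ*₍1₎ = 195.99, θ*₍9₎ = 204.87.
Basic interval reflects these around m̂:
  lower = 2 × 201.26 − 204.87 = 197.65
  upper = 2 × 201.26 − 195.99 = 206.53

(197.65, 206.53)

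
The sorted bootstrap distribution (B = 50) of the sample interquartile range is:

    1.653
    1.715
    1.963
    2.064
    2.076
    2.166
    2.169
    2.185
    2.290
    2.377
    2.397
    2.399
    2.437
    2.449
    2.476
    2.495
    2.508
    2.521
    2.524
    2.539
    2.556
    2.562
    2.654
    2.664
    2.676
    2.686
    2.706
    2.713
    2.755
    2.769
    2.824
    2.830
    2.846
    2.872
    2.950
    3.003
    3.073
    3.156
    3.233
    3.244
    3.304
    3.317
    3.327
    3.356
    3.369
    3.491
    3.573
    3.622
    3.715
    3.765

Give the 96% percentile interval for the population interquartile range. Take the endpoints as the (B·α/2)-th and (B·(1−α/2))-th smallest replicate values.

(1.653, 3.715)

α = 0.04; lower rank = 50 × 0.020 = 1; upper rank = 50 × 0.980 = 49.
The 1st smallest replicate is 1.653; the 49th is 3.715.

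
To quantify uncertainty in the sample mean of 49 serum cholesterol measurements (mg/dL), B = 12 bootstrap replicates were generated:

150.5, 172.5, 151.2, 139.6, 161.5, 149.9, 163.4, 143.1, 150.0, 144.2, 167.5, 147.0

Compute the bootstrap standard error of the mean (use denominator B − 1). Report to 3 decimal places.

Bootstrap SE is the standard deviation of the 12 replicate means.
Mean of replicates: (150.5 + 172.5 + 151.2 + 139.6 + 161.5 + 149.9 + 163.4 + 143.1 + 150.0 + 144.2 + 167.5 + 147.0) / 12 = 1840.4000 / 12 = 153.3667
Sum of squared deviations: (−2.8667)² + (+19.1333)² + (−2.1667)² + (−13.7667)² + (+8.1333)² + (−3.4667)² + (+10.0333)² + (−10.2667)² + (−3.3667)² + (−9.1667)² + (+14.1333)² + (−6.3667)² = 1188.4067
Variance = 1188.4067 / 11 = 108.0370
SE* = √108.0370

SE* = 10.394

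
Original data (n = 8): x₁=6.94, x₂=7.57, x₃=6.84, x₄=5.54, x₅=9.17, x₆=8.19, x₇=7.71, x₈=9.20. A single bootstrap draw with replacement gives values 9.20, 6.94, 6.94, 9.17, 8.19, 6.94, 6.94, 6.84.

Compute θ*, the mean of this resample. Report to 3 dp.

Mean = (9.20 + 6.94 + 6.94 + 9.17 + 8.19 + 6.94 + 6.94 + 6.84) / 8 = 61.160 / 8 = 7.645

θ* = 7.645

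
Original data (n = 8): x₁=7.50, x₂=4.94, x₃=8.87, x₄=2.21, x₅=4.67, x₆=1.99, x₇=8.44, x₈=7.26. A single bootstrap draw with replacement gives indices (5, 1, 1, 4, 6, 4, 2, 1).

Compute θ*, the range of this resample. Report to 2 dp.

θ* = 5.51

Resample values: 4.67, 7.50, 7.50, 2.21, 1.99, 2.21, 4.94, 7.50.
Range = 7.50 − 1.99 = 5.51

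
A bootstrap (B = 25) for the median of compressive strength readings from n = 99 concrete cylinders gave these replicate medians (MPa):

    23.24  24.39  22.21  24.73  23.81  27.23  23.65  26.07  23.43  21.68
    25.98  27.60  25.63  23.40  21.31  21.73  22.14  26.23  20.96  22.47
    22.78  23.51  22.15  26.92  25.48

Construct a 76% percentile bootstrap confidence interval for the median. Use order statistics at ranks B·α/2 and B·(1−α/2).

(21.68, 26.23)

Sorted replicates: 20.96, 21.31, 21.68, 21.73, 22.14, 22.15, 22.21, 22.47, 22.78, 23.24, 23.40, 23.43, 23.51, 23.65, 23.81, 24.39, 24.73, 25.48, 25.63, 25.98, 26.07, 26.23, 26.92, 27.23, 27.60
α = 0.24; lower rank = 25 × 0.120 = 3; upper rank = 25 × 0.880 = 22.
The 3rd smallest replicate is 21.68; the 22nd is 26.23.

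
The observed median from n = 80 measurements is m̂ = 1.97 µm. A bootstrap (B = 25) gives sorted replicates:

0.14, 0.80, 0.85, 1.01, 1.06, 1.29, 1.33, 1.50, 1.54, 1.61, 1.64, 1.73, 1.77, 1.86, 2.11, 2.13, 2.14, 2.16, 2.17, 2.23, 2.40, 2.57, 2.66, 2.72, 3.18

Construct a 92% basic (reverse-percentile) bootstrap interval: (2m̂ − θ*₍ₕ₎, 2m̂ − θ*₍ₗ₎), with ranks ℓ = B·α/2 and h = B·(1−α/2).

(1.22, 3.80)

Percentile endpoints at ranks 1 and 24: θ*₍1₎ = 0.14, θ*₍24₎ = 2.72.
Basic interval reflects these around m̂:
  lower = 2 × 1.97 − 2.72 = 1.22
  upper = 2 × 1.97 − 0.14 = 3.80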